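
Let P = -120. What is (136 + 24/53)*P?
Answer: -867840/53 ≈ -16374.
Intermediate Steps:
(136 + 24/53)*P = (136 + 24/53)*(-120) = (7232/53)*(-120) = -867840/53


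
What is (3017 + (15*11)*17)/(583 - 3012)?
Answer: -5822/2429 ≈ -2.3969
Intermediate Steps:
(3017 + (15*11)*17)/(583 - 3012) = (3017 + 165*17)/(-2429) = (3017 + 2805)*(-1/2429) = 5822*(-1/2429) = -5822/2429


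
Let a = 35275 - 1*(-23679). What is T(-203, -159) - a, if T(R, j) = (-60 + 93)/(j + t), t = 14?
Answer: -8548363/145 ≈ -58954.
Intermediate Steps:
a = 58954 (a = 35275 + 23679 = 58954)
T(R, j) = 33/(14 + j) (T(R, j) = (-60 + 93)/(j + 14) = 33/(14 + j))
T(-203, -159) - a = 33/(14 - 159) - 1*58954 = 33/(-145) - 58954 = 33*(-1/145) - 58954 = -33/145 - 58954 = -8548363/145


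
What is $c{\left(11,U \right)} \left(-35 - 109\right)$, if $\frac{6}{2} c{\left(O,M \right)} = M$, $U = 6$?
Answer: $-288$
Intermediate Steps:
$c{\left(O,M \right)} = \frac{M}{3}$
$c{\left(11,U \right)} \left(-35 - 109\right) = \frac{1}{3} \cdot 6 \left(-35 - 109\right) = 2 \left(-144\right) = -288$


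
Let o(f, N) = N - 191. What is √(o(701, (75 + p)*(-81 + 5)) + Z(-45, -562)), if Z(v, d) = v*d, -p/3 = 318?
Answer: √91903 ≈ 303.16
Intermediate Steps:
p = -954 (p = -3*318 = -954)
Z(v, d) = d*v
o(f, N) = -191 + N
√(o(701, (75 + p)*(-81 + 5)) + Z(-45, -562)) = √((-191 + (75 - 954)*(-81 + 5)) - 562*(-45)) = √((-191 - 879*(-76)) + 25290) = √((-191 + 66804) + 25290) = √(66613 + 25290) = √91903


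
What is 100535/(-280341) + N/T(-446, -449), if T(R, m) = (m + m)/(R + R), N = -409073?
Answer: -51147295656493/125873109 ≈ -4.0634e+5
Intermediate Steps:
T(R, m) = m/R (T(R, m) = (2*m)/((2*R)) = (2*m)*(1/(2*R)) = m/R)
100535/(-280341) + N/T(-446, -449) = 100535/(-280341) - 409073/((-449/(-446))) = 100535*(-1/280341) - 409073/((-449*(-1/446))) = -100535/280341 - 409073/449/446 = -100535/280341 - 409073*446/449 = -100535/280341 - 182446558/449 = -51147295656493/125873109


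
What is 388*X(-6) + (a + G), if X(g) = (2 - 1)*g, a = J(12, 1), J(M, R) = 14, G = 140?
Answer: -2174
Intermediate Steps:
a = 14
X(g) = g (X(g) = 1*g = g)
388*X(-6) + (a + G) = 388*(-6) + (14 + 140) = -2328 + 154 = -2174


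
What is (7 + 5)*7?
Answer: 84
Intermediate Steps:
(7 + 5)*7 = 12*7 = 84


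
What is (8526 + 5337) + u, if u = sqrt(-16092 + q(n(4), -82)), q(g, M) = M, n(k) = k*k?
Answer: 13863 + I*sqrt(16174) ≈ 13863.0 + 127.18*I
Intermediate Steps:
n(k) = k**2
u = I*sqrt(16174) (u = sqrt(-16092 - 82) = sqrt(-16174) = I*sqrt(16174) ≈ 127.18*I)
(8526 + 5337) + u = (8526 + 5337) + I*sqrt(16174) = 13863 + I*sqrt(16174)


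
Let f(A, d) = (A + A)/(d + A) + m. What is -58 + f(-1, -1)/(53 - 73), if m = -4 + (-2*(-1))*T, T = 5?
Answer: -1167/20 ≈ -58.350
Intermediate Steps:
m = 6 (m = -4 - 2*(-1)*5 = -4 + 2*5 = -4 + 10 = 6)
f(A, d) = 6 + 2*A/(A + d) (f(A, d) = (A + A)/(d + A) + 6 = (2*A)/(A + d) + 6 = 2*A/(A + d) + 6 = 6 + 2*A/(A + d))
-58 + f(-1, -1)/(53 - 73) = -58 + (2*(3*(-1) + 4*(-1))/(-1 - 1))/(53 - 73) = -58 + (2*(-3 - 4)/(-2))/(-20) = -58 + (2*(-½)*(-7))*(-1/20) = -58 + 7*(-1/20) = -58 - 7/20 = -1167/20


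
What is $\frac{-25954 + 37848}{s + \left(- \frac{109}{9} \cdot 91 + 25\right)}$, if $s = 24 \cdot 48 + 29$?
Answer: $\frac{107046}{935} \approx 114.49$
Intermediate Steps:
$s = 1181$ ($s = 1152 + 29 = 1181$)
$\frac{-25954 + 37848}{s + \left(- \frac{109}{9} \cdot 91 + 25\right)} = \frac{-25954 + 37848}{1181 + \left(- \frac{109}{9} \cdot 91 + 25\right)} = \frac{11894}{1181 + \left(\left(-109\right) \frac{1}{9} \cdot 91 + 25\right)} = \frac{11894}{1181 + \left(\left(- \frac{109}{9}\right) 91 + 25\right)} = \frac{11894}{1181 + \left(- \frac{9919}{9} + 25\right)} = \frac{11894}{1181 - \frac{9694}{9}} = \frac{11894}{\frac{935}{9}} = 11894 \cdot \frac{9}{935} = \frac{107046}{935}$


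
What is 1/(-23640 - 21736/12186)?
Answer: -6093/144049388 ≈ -4.2298e-5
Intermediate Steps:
1/(-23640 - 21736/12186) = 1/(-23640 - 21736*1/12186) = 1/(-23640 - 10868/6093) = 1/(-144049388/6093) = -6093/144049388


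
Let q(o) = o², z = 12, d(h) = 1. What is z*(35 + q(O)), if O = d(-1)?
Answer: 432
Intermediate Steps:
O = 1
z*(35 + q(O)) = 12*(35 + 1²) = 12*(35 + 1) = 12*36 = 432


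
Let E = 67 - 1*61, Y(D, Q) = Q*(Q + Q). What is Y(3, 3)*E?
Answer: 108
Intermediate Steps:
Y(D, Q) = 2*Q² (Y(D, Q) = Q*(2*Q) = 2*Q²)
E = 6 (E = 67 - 61 = 6)
Y(3, 3)*E = (2*3²)*6 = (2*9)*6 = 18*6 = 108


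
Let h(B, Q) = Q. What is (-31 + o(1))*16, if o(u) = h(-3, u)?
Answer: -480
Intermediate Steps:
o(u) = u
(-31 + o(1))*16 = (-31 + 1)*16 = -30*16 = -480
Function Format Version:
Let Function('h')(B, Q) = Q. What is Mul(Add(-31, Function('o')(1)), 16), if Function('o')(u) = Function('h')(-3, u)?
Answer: -480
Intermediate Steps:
Function('o')(u) = u
Mul(Add(-31, Function('o')(1)), 16) = Mul(Add(-31, 1), 16) = Mul(-30, 16) = -480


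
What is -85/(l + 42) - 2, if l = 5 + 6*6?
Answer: -251/83 ≈ -3.0241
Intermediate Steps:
l = 41 (l = 5 + 36 = 41)
-85/(l + 42) - 2 = -85/(41 + 42) - 2 = -85/83 - 2 = -251/83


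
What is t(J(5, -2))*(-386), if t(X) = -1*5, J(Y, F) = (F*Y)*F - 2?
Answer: 1930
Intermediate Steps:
J(Y, F) = -2 + Y*F² (J(Y, F) = Y*F² - 2 = -2 + Y*F²)
t(X) = -5
t(J(5, -2))*(-386) = -5*(-386) = 1930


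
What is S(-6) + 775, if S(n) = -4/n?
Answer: 2327/3 ≈ 775.67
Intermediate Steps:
S(-6) + 775 = -4/(-6) + 775 = -4*(-⅙) + 775 = ⅔ + 775 = 2327/3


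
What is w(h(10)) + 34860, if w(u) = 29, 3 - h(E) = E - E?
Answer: 34889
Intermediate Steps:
h(E) = 3 (h(E) = 3 - (E - E) = 3 - 1*0 = 3 + 0 = 3)
w(h(10)) + 34860 = 29 + 34860 = 34889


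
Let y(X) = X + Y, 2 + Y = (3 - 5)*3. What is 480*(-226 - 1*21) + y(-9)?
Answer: -118577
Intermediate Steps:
Y = -8 (Y = -2 + (3 - 5)*3 = -2 - 2*3 = -2 - 6 = -8)
y(X) = -8 + X (y(X) = X - 8 = -8 + X)
480*(-226 - 1*21) + y(-9) = 480*(-226 - 1*21) + (-8 - 9) = 480*(-226 - 21) - 17 = 480*(-247) - 17 = -118560 - 17 = -118577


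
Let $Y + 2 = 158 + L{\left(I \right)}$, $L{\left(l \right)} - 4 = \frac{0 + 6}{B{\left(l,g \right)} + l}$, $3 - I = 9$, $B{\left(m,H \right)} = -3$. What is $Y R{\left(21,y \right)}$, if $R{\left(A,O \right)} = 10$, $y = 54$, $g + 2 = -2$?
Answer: $\frac{4780}{3} \approx 1593.3$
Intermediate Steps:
$g = -4$ ($g = -2 - 2 = -4$)
$I = -6$ ($I = 3 - 9 = -6$)
$L{\left(l \right)} = 4 + \frac{6}{-3 + l}$ ($L{\left(l \right)} = 4 + \frac{0 + 6}{-3 + l} = 4 + \frac{6}{-3 + l}$)
$Y = \frac{478}{3}$ ($Y = -2 + \left(158 + \frac{2 \left(-3 + 2 \left(-6\right)\right)}{-3 - 6}\right) = -2 + \left(158 + \frac{2 \left(-3 - 12\right)}{-9}\right) = -2 + \left(158 + 2 \left(- \frac{1}{9}\right) \left(-15\right)\right) = -2 + \left(158 + \frac{10}{3}\right) = -2 + \frac{484}{3} = \frac{478}{3} \approx 159.33$)
$Y R{\left(21,y \right)} = \frac{478}{3} \cdot 10 = \frac{4780}{3}$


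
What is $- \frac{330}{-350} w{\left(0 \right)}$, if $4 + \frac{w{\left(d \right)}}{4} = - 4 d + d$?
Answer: $- \frac{528}{35} \approx -15.086$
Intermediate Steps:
$w{\left(d \right)} = -16 - 12 d$ ($w{\left(d \right)} = -16 + 4 \left(- 4 d + d\right) = -16 + 4 \left(- 3 d\right) = -16 - 12 d$)
$- \frac{330}{-350} w{\left(0 \right)} = - \frac{330}{-350} \left(-16 - 0\right) = \left(-330\right) \left(- \frac{1}{350}\right) \left(-16 + 0\right) = \frac{33}{35} \left(-16\right) = - \frac{528}{35}$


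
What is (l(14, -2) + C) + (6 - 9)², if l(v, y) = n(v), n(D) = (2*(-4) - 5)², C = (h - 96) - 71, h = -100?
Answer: -89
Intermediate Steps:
C = -267 (C = (-100 - 96) - 71 = -196 - 71 = -267)
n(D) = 169 (n(D) = (-8 - 5)² = (-13)² = 169)
l(v, y) = 169
(l(14, -2) + C) + (6 - 9)² = (169 - 267) + (6 - 9)² = -98 + (-3)² = -98 + 9 = -89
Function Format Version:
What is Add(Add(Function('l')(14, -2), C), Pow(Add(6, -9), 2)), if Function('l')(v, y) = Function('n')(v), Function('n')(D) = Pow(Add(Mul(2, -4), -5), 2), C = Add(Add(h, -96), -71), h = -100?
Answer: -89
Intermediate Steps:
C = -267 (C = Add(Add(-100, -96), -71) = Add(-196, -71) = -267)
Function('n')(D) = 169 (Function('n')(D) = Pow(Add(-8, -5), 2) = Pow(-13, 2) = 169)
Function('l')(v, y) = 169
Add(Add(Function('l')(14, -2), C), Pow(Add(6, -9), 2)) = Add(Add(169, -267), Pow(Add(6, -9), 2)) = Add(-98, Pow(-3, 2)) = Add(-98, 9) = -89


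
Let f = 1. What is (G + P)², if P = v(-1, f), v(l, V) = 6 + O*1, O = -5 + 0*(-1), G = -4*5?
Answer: 361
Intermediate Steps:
G = -20
O = -5 (O = -5 + 0 = -5)
v(l, V) = 1 (v(l, V) = 6 - 5*1 = 6 - 5 = 1)
P = 1
(G + P)² = (-20 + 1)² = (-19)² = 361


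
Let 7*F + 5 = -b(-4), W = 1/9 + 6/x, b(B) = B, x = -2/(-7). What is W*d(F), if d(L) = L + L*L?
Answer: -380/147 ≈ -2.5850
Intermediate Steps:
x = 2/7 (x = -2*(-⅐) = 2/7 ≈ 0.28571)
W = 190/9 (W = 1/9 + 6/(2/7) = 1*(⅑) + 6*(7/2) = ⅑ + 21 = 190/9 ≈ 21.111)
F = -⅐ (F = -5/7 + (-1*(-4))/7 = -5/7 + (⅐)*4 = -5/7 + 4/7 = -⅐ ≈ -0.14286)
d(L) = L + L²
W*d(F) = 190*(-(1 - ⅐)/7)/9 = 190*(-⅐*6/7)/9 = (190/9)*(-6/49) = -380/147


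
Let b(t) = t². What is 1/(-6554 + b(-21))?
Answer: -1/6113 ≈ -0.00016359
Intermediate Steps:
1/(-6554 + b(-21)) = 1/(-6554 + (-21)²) = 1/(-6554 + 441) = 1/(-6113) = -1/6113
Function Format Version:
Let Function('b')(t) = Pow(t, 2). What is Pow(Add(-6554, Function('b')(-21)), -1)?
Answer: Rational(-1, 6113) ≈ -0.00016359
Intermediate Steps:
Pow(Add(-6554, Function('b')(-21)), -1) = Pow(Add(-6554, Pow(-21, 2)), -1) = Pow(Add(-6554, 441), -1) = Pow(-6113, -1) = Rational(-1, 6113)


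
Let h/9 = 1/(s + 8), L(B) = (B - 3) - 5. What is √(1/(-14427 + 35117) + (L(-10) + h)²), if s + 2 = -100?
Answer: √309648999658235/972430 ≈ 18.096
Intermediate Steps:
s = -102 (s = -2 - 100 = -102)
L(B) = -8 + B (L(B) = (-3 + B) - 5 = -8 + B)
h = -9/94 (h = 9/(-102 + 8) = 9/(-94) = 9*(-1/94) = -9/94 ≈ -0.095745)
√(1/(-14427 + 35117) + (L(-10) + h)²) = √(1/(-14427 + 35117) + ((-8 - 10) - 9/94)²) = √(1/20690 + (-18 - 9/94)²) = √(1/20690 + (-1701/94)²) = √(1/20690 + 2893401/8836) = √(29932237763/91408420) = √309648999658235/972430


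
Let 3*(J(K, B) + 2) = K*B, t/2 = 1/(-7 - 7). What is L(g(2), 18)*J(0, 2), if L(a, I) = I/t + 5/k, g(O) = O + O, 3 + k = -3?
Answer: 761/3 ≈ 253.67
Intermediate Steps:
k = -6 (k = -3 - 3 = -6)
g(O) = 2*O
t = -⅐ (t = 2/(-7 - 7) = 2/(-14) = 2*(-1/14) = -⅐ ≈ -0.14286)
L(a, I) = -⅚ - 7*I (L(a, I) = I/(-⅐) + 5/(-6) = I*(-7) + 5*(-⅙) = -7*I - ⅚ = -⅚ - 7*I)
J(K, B) = -2 + B*K/3 (J(K, B) = -2 + (K*B)/3 = -2 + (B*K)/3 = -2 + B*K/3)
L(g(2), 18)*J(0, 2) = (-⅚ - 7*18)*(-2 + (⅓)*2*0) = (-⅚ - 126)*(-2 + 0) = -761/6*(-2) = 761/3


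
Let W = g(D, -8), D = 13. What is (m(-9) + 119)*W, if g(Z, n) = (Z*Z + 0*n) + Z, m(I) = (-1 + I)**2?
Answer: 39858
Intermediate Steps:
g(Z, n) = Z + Z**2 (g(Z, n) = (Z**2 + 0) + Z = Z**2 + Z = Z + Z**2)
W = 182 (W = 13*(1 + 13) = 13*14 = 182)
(m(-9) + 119)*W = ((-1 - 9)**2 + 119)*182 = ((-10)**2 + 119)*182 = (100 + 119)*182 = 219*182 = 39858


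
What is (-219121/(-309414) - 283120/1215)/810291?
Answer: -831762473/2901135105342 ≈ -0.00028670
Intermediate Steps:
(-219121/(-309414) - 283120/1215)/810291 = (-219121*(-1/309414) - 283120*1/1215)*(1/810291) = (31303/44202 - 56624/243)*(1/810291) = -831762473/3580362*1/810291 = -831762473/2901135105342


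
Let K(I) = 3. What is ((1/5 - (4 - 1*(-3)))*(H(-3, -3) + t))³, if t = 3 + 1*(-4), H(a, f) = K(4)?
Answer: -314432/125 ≈ -2515.5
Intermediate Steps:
H(a, f) = 3
t = -1 (t = 3 - 4 = -1)
((1/5 - (4 - 1*(-3)))*(H(-3, -3) + t))³ = ((1/5 - (4 - 1*(-3)))*(3 - 1))³ = ((⅕ - (4 + 3))*2)³ = ((⅕ - 1*7)*2)³ = ((⅕ - 7)*2)³ = (-34/5*2)³ = (-68/5)³ = -314432/125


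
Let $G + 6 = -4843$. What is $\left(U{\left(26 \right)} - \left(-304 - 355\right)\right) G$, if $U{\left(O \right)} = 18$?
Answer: $-3282773$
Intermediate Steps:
$G = -4849$ ($G = -6 - 4843 = -4849$)
$\left(U{\left(26 \right)} - \left(-304 - 355\right)\right) G = \left(18 - \left(-304 - 355\right)\right) \left(-4849\right) = \left(18 - -659\right) \left(-4849\right) = \left(18 + 659\right) \left(-4849\right) = 677 \left(-4849\right) = -3282773$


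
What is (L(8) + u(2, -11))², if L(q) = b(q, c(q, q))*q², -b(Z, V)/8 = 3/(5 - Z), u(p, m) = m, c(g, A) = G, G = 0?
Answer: 251001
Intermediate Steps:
c(g, A) = 0
b(Z, V) = -24/(5 - Z)
L(q) = 24*q²/(-5 + q) (L(q) = (24/(-5 + q))*q² = 24*q²/(-5 + q))
(L(8) + u(2, -11))² = (24*8²/(-5 + 8) - 11)² = (24*64/3 - 11)² = (24*64*(⅓) - 11)² = (512 - 11)² = 501² = 251001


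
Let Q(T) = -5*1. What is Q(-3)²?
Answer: 25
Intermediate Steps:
Q(T) = -5
Q(-3)² = (-5)² = 25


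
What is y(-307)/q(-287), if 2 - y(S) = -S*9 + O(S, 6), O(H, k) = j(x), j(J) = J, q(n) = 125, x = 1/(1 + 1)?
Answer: -5523/250 ≈ -22.092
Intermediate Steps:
x = ½ (x = 1/2 = ½ ≈ 0.50000)
O(H, k) = ½
y(S) = 3/2 + 9*S (y(S) = 2 - (-S*9 + ½) = 2 - (-9*S + ½) = 2 - (½ - 9*S) = 2 + (-½ + 9*S) = 3/2 + 9*S)
y(-307)/q(-287) = (3/2 + 9*(-307))/125 = (3/2 - 2763)*(1/125) = -5523/2*1/125 = -5523/250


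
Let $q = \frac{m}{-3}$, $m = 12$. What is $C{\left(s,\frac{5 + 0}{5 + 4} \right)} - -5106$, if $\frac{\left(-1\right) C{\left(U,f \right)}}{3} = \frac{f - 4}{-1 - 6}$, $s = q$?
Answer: $\frac{107195}{21} \approx 5104.5$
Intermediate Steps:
$q = -4$ ($q = \frac{12}{-3} = 12 \left(- \frac{1}{3}\right) = -4$)
$s = -4$
$C{\left(U,f \right)} = - \frac{12}{7} + \frac{3 f}{7}$ ($C{\left(U,f \right)} = - 3 \frac{f - 4}{-1 - 6} = - 3 \frac{-4 + f}{-7} = - 3 \left(-4 + f\right) \left(- \frac{1}{7}\right) = - 3 \left(\frac{4}{7} - \frac{f}{7}\right) = - \frac{12}{7} + \frac{3 f}{7}$)
$C{\left(s,\frac{5 + 0}{5 + 4} \right)} - -5106 = \left(- \frac{12}{7} + \frac{3 \frac{5 + 0}{5 + 4}}{7}\right) - -5106 = \left(- \frac{12}{7} + \frac{3 \cdot \frac{5}{9}}{7}\right) + 5106 = \left(- \frac{12}{7} + \frac{3 \cdot 5 \cdot \frac{1}{9}}{7}\right) + 5106 = \left(- \frac{12}{7} + \frac{3}{7} \cdot \frac{5}{9}\right) + 5106 = \left(- \frac{12}{7} + \frac{5}{21}\right) + 5106 = - \frac{31}{21} + 5106 = \frac{107195}{21}$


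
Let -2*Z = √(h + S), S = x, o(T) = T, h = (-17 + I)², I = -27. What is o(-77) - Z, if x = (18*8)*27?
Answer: -77 + 4*√91 ≈ -38.842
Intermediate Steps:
h = 1936 (h = (-17 - 27)² = (-44)² = 1936)
x = 3888 (x = 144*27 = 3888)
S = 3888
Z = -4*√91 (Z = -√(1936 + 3888)/2 = -4*√91 ≈ -38.158)
o(-77) - Z = -77 - (-4)*√91 = -77 + 4*√91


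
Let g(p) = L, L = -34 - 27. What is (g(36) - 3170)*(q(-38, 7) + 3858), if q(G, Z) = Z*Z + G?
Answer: -12500739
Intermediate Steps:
q(G, Z) = G + Z**2 (q(G, Z) = Z**2 + G = G + Z**2)
L = -61
g(p) = -61
(g(36) - 3170)*(q(-38, 7) + 3858) = (-61 - 3170)*((-38 + 7**2) + 3858) = -3231*((-38 + 49) + 3858) = -3231*(11 + 3858) = -3231*3869 = -12500739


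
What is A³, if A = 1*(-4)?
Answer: -64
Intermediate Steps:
A = -4
A³ = (-4)³ = -64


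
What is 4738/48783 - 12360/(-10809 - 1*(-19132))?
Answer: -3500146/2521869 ≈ -1.3879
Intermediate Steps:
4738/48783 - 12360/(-10809 - 1*(-19132)) = 4738*(1/48783) - 12360/(-10809 + 19132) = 206/2121 - 12360/8323 = -3500146/2521869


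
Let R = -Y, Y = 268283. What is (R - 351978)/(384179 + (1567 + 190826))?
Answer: -620261/576572 ≈ -1.0758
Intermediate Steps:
R = -268283 (R = -1*268283 = -268283)
(R - 351978)/(384179 + (1567 + 190826)) = (-268283 - 351978)/(384179 + (1567 + 190826)) = -620261/(384179 + 192393) = -620261/576572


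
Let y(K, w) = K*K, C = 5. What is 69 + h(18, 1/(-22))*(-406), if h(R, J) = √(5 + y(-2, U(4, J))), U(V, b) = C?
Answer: -1149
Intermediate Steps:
U(V, b) = 5
y(K, w) = K²
h(R, J) = 3 (h(R, J) = √(5 + (-2)²) = √(5 + 4) = √9 = 3)
69 + h(18, 1/(-22))*(-406) = 69 + 3*(-406) = 69 - 1218 = -1149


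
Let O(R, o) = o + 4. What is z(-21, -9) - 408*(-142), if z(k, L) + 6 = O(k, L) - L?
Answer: 57934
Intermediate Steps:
O(R, o) = 4 + o
z(k, L) = -2 (z(k, L) = -6 + ((4 + L) - L) = -6 + 4 = -2)
z(-21, -9) - 408*(-142) = -2 - 408*(-142) = -2 + 57936 = 57934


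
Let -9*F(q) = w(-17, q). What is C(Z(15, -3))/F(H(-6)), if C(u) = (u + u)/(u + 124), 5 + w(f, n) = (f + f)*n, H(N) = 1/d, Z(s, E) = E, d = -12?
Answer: -324/1573 ≈ -0.20598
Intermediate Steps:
H(N) = -1/12 (H(N) = 1/(-12) = -1/12)
w(f, n) = -5 + 2*f*n (w(f, n) = -5 + (f + f)*n = -5 + (2*f)*n = -5 + 2*f*n)
C(u) = 2*u/(124 + u) (C(u) = (2*u)/(124 + u) = 2*u/(124 + u))
F(q) = 5/9 + 34*q/9 (F(q) = -(-5 + 2*(-17)*q)/9 = -(-5 - 34*q)/9 = 5/9 + 34*q/9)
C(Z(15, -3))/F(H(-6)) = (2*(-3)/(124 - 3))/(5/9 + (34/9)*(-1/12)) = (2*(-3)/121)/(5/9 - 17/54) = (2*(-3)*(1/121))/(13/54) = -6/121*54/13 = -324/1573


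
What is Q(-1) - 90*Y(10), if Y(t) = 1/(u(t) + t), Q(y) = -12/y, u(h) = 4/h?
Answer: 87/26 ≈ 3.3462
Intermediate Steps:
Y(t) = 1/(t + 4/t) (Y(t) = 1/(4/t + t) = 1/(t + 4/t))
Q(-1) - 90*Y(10) = -12/(-1) - 900/(4 + 10²) = -12*(-1) - 900/(4 + 100) = 12 - 900/104 = 12 - 90*5/52 = 12 - 225/26 = 87/26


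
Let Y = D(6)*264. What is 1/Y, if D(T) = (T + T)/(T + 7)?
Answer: 13/3168 ≈ 0.0041035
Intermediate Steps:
D(T) = 2*T/(7 + T) (D(T) = (2*T)/(7 + T) = 2*T/(7 + T))
Y = 3168/13 (Y = (2*6/(7 + 6))*264 = (2*6/13)*264 = (2*6*(1/13))*264 = (12/13)*264 = 3168/13 ≈ 243.69)
1/Y = 1/(3168/13) = 13/3168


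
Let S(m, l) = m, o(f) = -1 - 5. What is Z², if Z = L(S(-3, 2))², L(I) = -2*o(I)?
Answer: 20736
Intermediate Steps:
o(f) = -6
L(I) = 12 (L(I) = -2*(-6) = 12)
Z = 144 (Z = 12² = 144)
Z² = 144² = 20736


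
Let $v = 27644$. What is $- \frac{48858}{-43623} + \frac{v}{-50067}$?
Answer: $\frac{137806586}{242674749} \approx 0.56787$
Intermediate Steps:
$- \frac{48858}{-43623} + \frac{v}{-50067} = - \frac{48858}{-43623} + \frac{27644}{-50067} = \left(-48858\right) \left(- \frac{1}{43623}\right) + 27644 \left(- \frac{1}{50067}\right) = \frac{16286}{14541} - \frac{27644}{50067} = \frac{137806586}{242674749}$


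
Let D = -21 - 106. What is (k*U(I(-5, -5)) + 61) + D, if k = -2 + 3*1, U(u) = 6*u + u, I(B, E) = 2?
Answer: -52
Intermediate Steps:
D = -127
U(u) = 7*u
k = 1 (k = -2 + 3 = 1)
(k*U(I(-5, -5)) + 61) + D = (1*(7*2) + 61) - 127 = (1*14 + 61) - 127 = (14 + 61) - 127 = 75 - 127 = -52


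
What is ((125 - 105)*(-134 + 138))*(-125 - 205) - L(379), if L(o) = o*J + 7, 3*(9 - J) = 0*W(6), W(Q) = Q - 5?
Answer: -29818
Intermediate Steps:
W(Q) = -5 + Q
J = 9 (J = 9 - 0*(-5 + 6) = 9 - 0 = 9 - ⅓*0 = 9 + 0 = 9)
L(o) = 7 + 9*o (L(o) = o*9 + 7 = 9*o + 7 = 7 + 9*o)
((125 - 105)*(-134 + 138))*(-125 - 205) - L(379) = ((125 - 105)*(-134 + 138))*(-125 - 205) - (7 + 9*379) = (20*4)*(-330) - (7 + 3411) = 80*(-330) - 1*3418 = -26400 - 3418 = -29818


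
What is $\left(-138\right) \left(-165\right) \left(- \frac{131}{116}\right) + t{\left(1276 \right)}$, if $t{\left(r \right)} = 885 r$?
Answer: $\frac{64005645}{58} \approx 1.1035 \cdot 10^{6}$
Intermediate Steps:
$\left(-138\right) \left(-165\right) \left(- \frac{131}{116}\right) + t{\left(1276 \right)} = \left(-138\right) \left(-165\right) \left(- \frac{131}{116}\right) + 885 \cdot 1276 = 22770 \left(\left(-131\right) \frac{1}{116}\right) + 1129260 = 22770 \left(- \frac{131}{116}\right) + 1129260 = - \frac{1491435}{58} + 1129260 = \frac{64005645}{58}$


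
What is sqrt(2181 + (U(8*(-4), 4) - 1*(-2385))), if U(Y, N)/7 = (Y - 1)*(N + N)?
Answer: 3*sqrt(302) ≈ 52.134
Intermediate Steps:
U(Y, N) = 14*N*(-1 + Y) (U(Y, N) = 7*((Y - 1)*(N + N)) = 7*((-1 + Y)*(2*N)) = 7*(2*N*(-1 + Y)) = 14*N*(-1 + Y))
sqrt(2181 + (U(8*(-4), 4) - 1*(-2385))) = sqrt(2181 + (14*4*(-1 + 8*(-4)) - 1*(-2385))) = sqrt(2181 + (14*4*(-1 - 32) + 2385)) = sqrt(2181 + (14*4*(-33) + 2385)) = sqrt(2181 + (-1848 + 2385)) = sqrt(2181 + 537) = sqrt(2718) = 3*sqrt(302)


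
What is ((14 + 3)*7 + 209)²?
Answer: 107584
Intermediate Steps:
((14 + 3)*7 + 209)² = (17*7 + 209)² = (119 + 209)² = 328² = 107584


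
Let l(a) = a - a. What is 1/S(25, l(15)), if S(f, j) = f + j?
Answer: 1/25 ≈ 0.040000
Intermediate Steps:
l(a) = 0
1/S(25, l(15)) = 1/(25 + 0) = 1/25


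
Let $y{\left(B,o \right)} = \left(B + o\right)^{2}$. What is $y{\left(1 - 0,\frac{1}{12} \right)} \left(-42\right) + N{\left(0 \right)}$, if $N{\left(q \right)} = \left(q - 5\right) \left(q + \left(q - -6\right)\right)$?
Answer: $- \frac{1903}{24} \approx -79.292$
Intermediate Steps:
$N{\left(q \right)} = \left(-5 + q\right) \left(6 + 2 q\right)$ ($N{\left(q \right)} = \left(-5 + q\right) \left(q + \left(q + 6\right)\right) = \left(-5 + q\right) \left(q + \left(6 + q\right)\right) = \left(-5 + q\right) \left(6 + 2 q\right)$)
$y{\left(1 - 0,\frac{1}{12} \right)} \left(-42\right) + N{\left(0 \right)} = \left(\left(1 - 0\right) + \frac{1}{12}\right)^{2} \left(-42\right) - \left(30 - 2 \cdot 0^{2}\right) = \left(\left(1 + 0\right) + \frac{1}{12}\right)^{2} \left(-42\right) + \left(-30 + 0 + 2 \cdot 0\right) = \left(1 + \frac{1}{12}\right)^{2} \left(-42\right) + \left(-30 + 0 + 0\right) = \left(\frac{13}{12}\right)^{2} \left(-42\right) - 30 = \frac{169}{144} \left(-42\right) - 30 = - \frac{1183}{24} - 30 = - \frac{1903}{24}$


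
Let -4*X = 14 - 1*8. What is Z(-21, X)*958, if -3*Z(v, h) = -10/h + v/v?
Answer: -22034/9 ≈ -2448.2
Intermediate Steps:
X = -3/2 (X = -(14 - 1*8)/4 = -(14 - 8)/4 = -¼*6 = -3/2 ≈ -1.5000)
Z(v, h) = -⅓ + 10/(3*h) (Z(v, h) = -(-10/h + v/v)/3 = -(-10/h + 1)/3 = -(1 - 10/h)/3 = -⅓ + 10/(3*h))
Z(-21, X)*958 = ((10 - 1*(-3/2))/(3*(-3/2)))*958 = ((⅓)*(-⅔)*(10 + 3/2))*958 = ((⅓)*(-⅔)*(23/2))*958 = -23/9*958 = -22034/9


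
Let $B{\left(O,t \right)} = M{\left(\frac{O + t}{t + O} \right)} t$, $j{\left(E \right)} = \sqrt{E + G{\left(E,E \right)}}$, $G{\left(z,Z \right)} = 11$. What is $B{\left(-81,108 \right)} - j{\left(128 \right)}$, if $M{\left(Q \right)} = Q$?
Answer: $108 - \sqrt{139} \approx 96.21$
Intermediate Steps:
$j{\left(E \right)} = \sqrt{11 + E}$ ($j{\left(E \right)} = \sqrt{E + 11} = \sqrt{11 + E}$)
$B{\left(O,t \right)} = t$ ($B{\left(O,t \right)} = \frac{O + t}{t + O} t = \frac{O + t}{O + t} t = 1 t = t$)
$B{\left(-81,108 \right)} - j{\left(128 \right)} = 108 - \sqrt{11 + 128} = 108 - \sqrt{139}$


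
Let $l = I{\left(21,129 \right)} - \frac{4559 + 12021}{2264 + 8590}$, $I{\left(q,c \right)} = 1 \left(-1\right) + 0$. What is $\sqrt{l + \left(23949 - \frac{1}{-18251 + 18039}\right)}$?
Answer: $\frac{\sqrt{97833589278149}}{63918} \approx 154.75$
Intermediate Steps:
$I{\left(q,c \right)} = -1$ ($I{\left(q,c \right)} = -1 + 0 = -1$)
$l = - \frac{13717}{5427}$ ($l = -1 - \frac{4559 + 12021}{2264 + 8590} = -1 - \frac{16580}{10854} = -1 - 16580 \cdot \frac{1}{10854} = -1 - \frac{8290}{5427} = - \frac{13717}{5427} \approx -2.5275$)
$\sqrt{l + \left(23949 - \frac{1}{-18251 + 18039}\right)} = \sqrt{- \frac{13717}{5427} + \left(23949 - \frac{1}{-18251 + 18039}\right)} = \sqrt{- \frac{13717}{5427} + \left(23949 - \frac{1}{-212}\right)} = \sqrt{- \frac{13717}{5427} + \left(23949 - - \frac{1}{212}\right)} = \sqrt{- \frac{13717}{5427} + \left(23949 + \frac{1}{212}\right)} = \sqrt{- \frac{13717}{5427} + \frac{5077189}{212}} = \sqrt{\frac{27550996699}{1150524}} = \frac{\sqrt{97833589278149}}{63918}$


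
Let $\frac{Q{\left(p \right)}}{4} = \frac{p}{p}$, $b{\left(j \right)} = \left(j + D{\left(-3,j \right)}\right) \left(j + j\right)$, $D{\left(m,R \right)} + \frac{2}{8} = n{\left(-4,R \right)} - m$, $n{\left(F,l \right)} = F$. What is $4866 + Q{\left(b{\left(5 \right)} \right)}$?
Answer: $4870$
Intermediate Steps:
$D{\left(m,R \right)} = - \frac{17}{4} - m$ ($D{\left(m,R \right)} = - \frac{1}{4} - \left(4 + m\right) = - \frac{17}{4} - m$)
$b{\left(j \right)} = 2 j \left(- \frac{5}{4} + j\right)$ ($b{\left(j \right)} = \left(j - \frac{5}{4}\right) \left(j + j\right) = \left(j + \left(- \frac{17}{4} + 3\right)\right) 2 j = \left(j - \frac{5}{4}\right) 2 j = \left(- \frac{5}{4} + j\right) 2 j = 2 j \left(- \frac{5}{4} + j\right)$)
$Q{\left(p \right)} = 4$ ($Q{\left(p \right)} = 4 \frac{p}{p} = 4 \cdot 1 = 4$)
$4866 + Q{\left(b{\left(5 \right)} \right)} = 4866 + 4 = 4870$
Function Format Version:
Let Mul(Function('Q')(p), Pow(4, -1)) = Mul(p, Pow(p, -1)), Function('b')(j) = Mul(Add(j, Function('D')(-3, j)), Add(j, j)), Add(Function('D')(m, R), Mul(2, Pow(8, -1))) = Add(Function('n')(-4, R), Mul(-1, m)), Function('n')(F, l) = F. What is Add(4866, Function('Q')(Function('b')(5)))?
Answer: 4870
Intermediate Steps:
Function('D')(m, R) = Add(Rational(-17, 4), Mul(-1, m)) (Function('D')(m, R) = Add(Rational(-1, 4), Add(-4, Mul(-1, m))) = Add(Rational(-17, 4), Mul(-1, m)))
Function('b')(j) = Mul(2, j, Add(Rational(-5, 4), j)) (Function('b')(j) = Mul(Add(j, Add(Rational(-17, 4), Mul(-1, -3))), Add(j, j)) = Mul(Add(j, Add(Rational(-17, 4), 3)), Mul(2, j)) = Mul(Add(j, Rational(-5, 4)), Mul(2, j)) = Mul(Add(Rational(-5, 4), j), Mul(2, j)) = Mul(2, j, Add(Rational(-5, 4), j)))
Function('Q')(p) = 4 (Function('Q')(p) = Mul(4, Mul(p, Pow(p, -1))) = Mul(4, 1) = 4)
Add(4866, Function('Q')(Function('b')(5))) = Add(4866, 4) = 4870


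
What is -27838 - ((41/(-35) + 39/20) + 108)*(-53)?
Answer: -3090183/140 ≈ -22073.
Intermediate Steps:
-27838 - ((41/(-35) + 39/20) + 108)*(-53) = -27838 - ((41*(-1/35) + 39*(1/20)) + 108)*(-53) = -27838 - ((-41/35 + 39/20) + 108)*(-53) = -27838 - (109/140 + 108)*(-53) = -27838 - 15229*(-53)/140 = -27838 - 1*(-807137/140) = -27838 + 807137/140 = -3090183/140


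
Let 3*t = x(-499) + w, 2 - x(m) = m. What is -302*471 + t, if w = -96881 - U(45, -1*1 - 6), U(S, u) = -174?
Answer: -522932/3 ≈ -1.7431e+5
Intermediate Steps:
x(m) = 2 - m
w = -96707 (w = -96881 - 1*(-174) = -96881 + 174 = -96707)
t = -96206/3 (t = ((2 - 1*(-499)) - 96707)/3 = ((2 + 499) - 96707)/3 = (501 - 96707)/3 = (1/3)*(-96206) = -96206/3 ≈ -32069.)
-302*471 + t = -302*471 - 96206/3 = -142242 - 96206/3 = -522932/3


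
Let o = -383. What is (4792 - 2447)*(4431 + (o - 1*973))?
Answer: 7210875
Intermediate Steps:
(4792 - 2447)*(4431 + (o - 1*973)) = (4792 - 2447)*(4431 + (-383 - 1*973)) = 2345*(4431 + (-383 - 973)) = 2345*(4431 - 1356) = 2345*3075 = 7210875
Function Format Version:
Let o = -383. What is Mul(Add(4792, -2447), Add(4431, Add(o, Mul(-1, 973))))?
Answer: 7210875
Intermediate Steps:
Mul(Add(4792, -2447), Add(4431, Add(o, Mul(-1, 973)))) = Mul(Add(4792, -2447), Add(4431, Add(-383, Mul(-1, 973)))) = Mul(2345, Add(4431, Add(-383, -973))) = Mul(2345, Add(4431, -1356)) = Mul(2345, 3075) = 7210875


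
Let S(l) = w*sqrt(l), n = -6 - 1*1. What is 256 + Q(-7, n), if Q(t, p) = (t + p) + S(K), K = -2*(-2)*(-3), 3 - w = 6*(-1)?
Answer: 242 + 18*I*sqrt(3) ≈ 242.0 + 31.177*I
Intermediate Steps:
w = 9 (w = 3 - 6*(-1) = 3 - 1*(-6) = 3 + 6 = 9)
n = -7 (n = -6 - 1 = -7)
K = -12 (K = 4*(-3) = -12)
S(l) = 9*sqrt(l)
Q(t, p) = p + t + 18*I*sqrt(3) (Q(t, p) = (t + p) + 9*sqrt(-12) = (p + t) + 9*(2*I*sqrt(3)) = (p + t) + 18*I*sqrt(3) = p + t + 18*I*sqrt(3))
256 + Q(-7, n) = 256 + (-7 - 7 + 18*I*sqrt(3)) = 256 + (-14 + 18*I*sqrt(3)) = 242 + 18*I*sqrt(3)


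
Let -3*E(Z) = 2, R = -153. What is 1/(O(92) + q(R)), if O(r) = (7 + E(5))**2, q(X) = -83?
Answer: -9/386 ≈ -0.023316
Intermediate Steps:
E(Z) = -2/3 (E(Z) = -1/3*2 = -2/3)
O(r) = 361/9 (O(r) = (7 - 2/3)**2 = (19/3)**2 = 361/9)
1/(O(92) + q(R)) = 1/(361/9 - 83) = 1/(-386/9) = -9/386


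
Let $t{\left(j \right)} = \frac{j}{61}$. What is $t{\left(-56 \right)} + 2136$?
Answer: $\frac{130240}{61} \approx 2135.1$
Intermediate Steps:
$t{\left(j \right)} = \frac{j}{61}$ ($t{\left(j \right)} = j \frac{1}{61} = \frac{j}{61}$)
$t{\left(-56 \right)} + 2136 = \frac{1}{61} \left(-56\right) + 2136 = - \frac{56}{61} + 2136 = \frac{130240}{61}$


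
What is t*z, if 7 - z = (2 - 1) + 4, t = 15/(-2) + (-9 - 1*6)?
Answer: -45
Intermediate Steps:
t = -45/2 (t = 15*(-½) + (-9 - 6) = -15/2 - 15 = -45/2 ≈ -22.500)
z = 2 (z = 7 - ((2 - 1) + 4) = 7 - (1 + 4) = 7 - 1*5 = 7 - 5 = 2)
t*z = -45/2*2 = -45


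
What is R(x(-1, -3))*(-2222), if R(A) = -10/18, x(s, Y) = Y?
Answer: 11110/9 ≈ 1234.4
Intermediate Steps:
R(A) = -5/9 (R(A) = -10*1/18 = -5/9)
R(x(-1, -3))*(-2222) = -5/9*(-2222) = 11110/9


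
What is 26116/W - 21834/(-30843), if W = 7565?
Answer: 107852222/25925255 ≈ 4.1601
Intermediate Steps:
26116/W - 21834/(-30843) = 26116/7565 - 21834/(-30843) = 26116*(1/7565) - 21834*(-1/30843) = 26116/7565 + 2426/3427 = 107852222/25925255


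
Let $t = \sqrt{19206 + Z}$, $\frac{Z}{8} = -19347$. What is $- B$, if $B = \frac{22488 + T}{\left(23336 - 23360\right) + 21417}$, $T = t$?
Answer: $- \frac{7496}{7131} - \frac{i \sqrt{135570}}{21393} \approx -1.0512 - 0.017211 i$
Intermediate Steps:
$Z = -154776$ ($Z = 8 \left(-19347\right) = -154776$)
$t = i \sqrt{135570}$ ($t = \sqrt{19206 - 154776} = \sqrt{-135570} = i \sqrt{135570} \approx 368.2 i$)
$T = i \sqrt{135570} \approx 368.2 i$
$B = \frac{7496}{7131} + \frac{i \sqrt{135570}}{21393}$ ($B = \frac{22488 + i \sqrt{135570}}{\left(23336 - 23360\right) + 21417} = \frac{22488 + i \sqrt{135570}}{-24 + 21417} = \frac{22488 + i \sqrt{135570}}{21393} = \left(22488 + i \sqrt{135570}\right) \frac{1}{21393} = \frac{7496}{7131} + \frac{i \sqrt{135570}}{21393} \approx 1.0512 + 0.017211 i$)
$- B = - (\frac{7496}{7131} + \frac{i \sqrt{135570}}{21393}) = - \frac{7496}{7131} - \frac{i \sqrt{135570}}{21393}$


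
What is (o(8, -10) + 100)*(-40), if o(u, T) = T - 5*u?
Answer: -2000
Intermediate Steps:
(o(8, -10) + 100)*(-40) = ((-10 - 5*8) + 100)*(-40) = ((-10 - 40) + 100)*(-40) = (-50 + 100)*(-40) = 50*(-40) = -2000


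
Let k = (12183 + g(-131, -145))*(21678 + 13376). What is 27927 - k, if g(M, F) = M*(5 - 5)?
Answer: -427034955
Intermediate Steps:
g(M, F) = 0 (g(M, F) = M*0 = 0)
k = 427062882 (k = (12183 + 0)*(21678 + 13376) = 12183*35054 = 427062882)
27927 - k = 27927 - 1*427062882 = 27927 - 427062882 = -427034955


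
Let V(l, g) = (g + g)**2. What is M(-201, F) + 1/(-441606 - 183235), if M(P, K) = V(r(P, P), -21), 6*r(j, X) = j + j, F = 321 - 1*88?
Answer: 1102219523/624841 ≈ 1764.0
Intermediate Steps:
F = 233 (F = 321 - 88 = 233)
r(j, X) = j/3 (r(j, X) = (j + j)/6 = (2*j)/6 = j/3)
V(l, g) = 4*g**2 (V(l, g) = (2*g)**2 = 4*g**2)
M(P, K) = 1764 (M(P, K) = 4*(-21)**2 = 4*441 = 1764)
M(-201, F) + 1/(-441606 - 183235) = 1764 + 1/(-441606 - 183235) = 1764 + 1/(-624841) = 1764 - 1/624841 = 1102219523/624841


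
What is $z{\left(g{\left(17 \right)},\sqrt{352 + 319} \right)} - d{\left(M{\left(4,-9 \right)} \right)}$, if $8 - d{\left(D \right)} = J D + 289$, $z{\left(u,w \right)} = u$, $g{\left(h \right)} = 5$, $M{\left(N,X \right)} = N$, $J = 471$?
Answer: $2170$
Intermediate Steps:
$d{\left(D \right)} = -281 - 471 D$ ($d{\left(D \right)} = 8 - \left(471 D + 289\right) = 8 - \left(289 + 471 D\right) = -281 - 471 D$)
$z{\left(g{\left(17 \right)},\sqrt{352 + 319} \right)} - d{\left(M{\left(4,-9 \right)} \right)} = 5 - \left(-281 - 1884\right) = 5 - -2165 = 5 + 2165 = 2170$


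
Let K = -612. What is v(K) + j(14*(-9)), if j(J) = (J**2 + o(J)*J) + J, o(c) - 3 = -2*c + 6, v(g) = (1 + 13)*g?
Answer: -25704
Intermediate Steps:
v(g) = 14*g
o(c) = 9 - 2*c (o(c) = 3 + (-2*c + 6) = 3 + (6 - 2*c) = 9 - 2*c)
j(J) = J + J**2 + J*(9 - 2*J) (j(J) = (J**2 + (9 - 2*J)*J) + J = (J**2 + J*(9 - 2*J)) + J = J + J**2 + J*(9 - 2*J))
v(K) + j(14*(-9)) = 14*(-612) + (14*(-9))*(10 - 14*(-9)) = -8568 - 126*(10 - 1*(-126)) = -8568 - 126*(10 + 126) = -8568 - 126*136 = -8568 - 17136 = -25704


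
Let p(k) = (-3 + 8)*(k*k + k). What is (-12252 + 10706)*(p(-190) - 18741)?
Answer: -248610714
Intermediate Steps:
p(k) = 5*k + 5*k² (p(k) = 5*(k² + k) = 5*(k + k²) = 5*k + 5*k²)
(-12252 + 10706)*(p(-190) - 18741) = (-12252 + 10706)*(5*(-190)*(1 - 190) - 18741) = -1546*(5*(-190)*(-189) - 18741) = -1546*(179550 - 18741) = -1546*160809 = -248610714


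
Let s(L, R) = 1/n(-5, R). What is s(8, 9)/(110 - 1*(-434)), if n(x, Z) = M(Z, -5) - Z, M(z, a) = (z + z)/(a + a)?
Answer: -5/29376 ≈ -0.00017021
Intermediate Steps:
M(z, a) = z/a (M(z, a) = (2*z)/((2*a)) = (2*z)*(1/(2*a)) = z/a)
n(x, Z) = -6*Z/5 (n(x, Z) = Z/(-5) - Z = Z*(-1/5) - Z = -Z/5 - Z = -6*Z/5)
s(L, R) = -5/(6*R) (s(L, R) = 1/(-6*R/5) = -5/(6*R))
s(8, 9)/(110 - 1*(-434)) = (-5/6/9)/(110 - 1*(-434)) = (-5/6*1/9)/(110 + 434) = -5/54/544 = -5/54*1/544 = -5/29376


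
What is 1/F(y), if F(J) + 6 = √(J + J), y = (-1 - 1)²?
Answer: -3/14 - √2/14 ≈ -0.31530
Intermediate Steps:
y = 4 (y = (-2)² = 4)
F(J) = -6 + √2*√J (F(J) = -6 + √(J + J) = -6 + √(2*J) = -6 + √2*√J)
1/F(y) = 1/(-6 + √2*√4) = 1/(-6 + √2*2) = 1/(-6 + 2*√2)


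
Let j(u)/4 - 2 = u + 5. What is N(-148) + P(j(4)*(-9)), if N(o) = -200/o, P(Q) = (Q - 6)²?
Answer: 5979398/37 ≈ 1.6161e+5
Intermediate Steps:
j(u) = 28 + 4*u (j(u) = 8 + 4*(u + 5) = 8 + 4*(5 + u) = 8 + (20 + 4*u) = 28 + 4*u)
P(Q) = (-6 + Q)²
N(-148) + P(j(4)*(-9)) = -200/(-148) + (-6 + (28 + 4*4)*(-9))² = -200*(-1/148) + (-6 + (28 + 16)*(-9))² = 50/37 + (-6 + 44*(-9))² = 50/37 + (-6 - 396)² = 50/37 + (-402)² = 50/37 + 161604 = 5979398/37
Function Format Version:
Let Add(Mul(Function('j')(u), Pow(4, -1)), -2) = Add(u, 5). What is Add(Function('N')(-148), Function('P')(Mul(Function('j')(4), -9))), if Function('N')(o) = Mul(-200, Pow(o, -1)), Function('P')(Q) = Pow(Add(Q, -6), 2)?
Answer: Rational(5979398, 37) ≈ 1.6161e+5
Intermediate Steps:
Function('j')(u) = Add(28, Mul(4, u)) (Function('j')(u) = Add(8, Mul(4, Add(u, 5))) = Add(8, Mul(4, Add(5, u))) = Add(8, Add(20, Mul(4, u))) = Add(28, Mul(4, u)))
Function('P')(Q) = Pow(Add(-6, Q), 2)
Add(Function('N')(-148), Function('P')(Mul(Function('j')(4), -9))) = Add(Mul(-200, Pow(-148, -1)), Pow(Add(-6, Mul(Add(28, Mul(4, 4)), -9)), 2)) = Add(Mul(-200, Rational(-1, 148)), Pow(Add(-6, Mul(Add(28, 16), -9)), 2)) = Add(Rational(50, 37), Pow(Add(-6, Mul(44, -9)), 2)) = Add(Rational(50, 37), Pow(Add(-6, -396), 2)) = Add(Rational(50, 37), Pow(-402, 2)) = Add(Rational(50, 37), 161604) = Rational(5979398, 37)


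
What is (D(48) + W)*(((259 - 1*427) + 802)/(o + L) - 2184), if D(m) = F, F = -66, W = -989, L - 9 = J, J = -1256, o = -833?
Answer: 479323847/208 ≈ 2.3044e+6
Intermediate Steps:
L = -1247 (L = 9 - 1256 = -1247)
D(m) = -66
(D(48) + W)*(((259 - 1*427) + 802)/(o + L) - 2184) = (-66 - 989)*(((259 - 1*427) + 802)/(-833 - 1247) - 2184) = -1055*(((259 - 427) + 802)/(-2080) - 2184) = -1055*((-168 + 802)*(-1/2080) - 2184) = -1055*(634*(-1/2080) - 2184) = -1055*(-317/1040 - 2184) = -1055*(-2271677/1040) = 479323847/208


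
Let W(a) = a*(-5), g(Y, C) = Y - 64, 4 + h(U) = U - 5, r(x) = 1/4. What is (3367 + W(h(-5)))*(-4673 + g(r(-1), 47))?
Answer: -65120839/4 ≈ -1.6280e+7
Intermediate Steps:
r(x) = ¼
h(U) = -9 + U (h(U) = -4 + (U - 5) = -4 + (-5 + U) = -9 + U)
g(Y, C) = -64 + Y
W(a) = -5*a
(3367 + W(h(-5)))*(-4673 + g(r(-1), 47)) = (3367 - 5*(-9 - 5))*(-4673 + (-64 + ¼)) = (3367 - 5*(-14))*(-4673 - 255/4) = (3367 + 70)*(-18947/4) = 3437*(-18947/4) = -65120839/4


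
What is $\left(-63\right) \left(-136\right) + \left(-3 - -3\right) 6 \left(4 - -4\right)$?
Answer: $8568$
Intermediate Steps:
$\left(-63\right) \left(-136\right) + \left(-3 - -3\right) 6 \left(4 - -4\right) = 8568 + \left(-3 + 3\right) 6 \left(4 + 4\right) = 8568 + 0 \cdot 6 \cdot 8 = 8568 + 0 \cdot 8 = 8568 + 0 = 8568$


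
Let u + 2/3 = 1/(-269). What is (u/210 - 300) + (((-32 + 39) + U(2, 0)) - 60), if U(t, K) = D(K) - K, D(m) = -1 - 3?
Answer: -60501331/169470 ≈ -357.00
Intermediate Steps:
u = -541/807 (u = -⅔ + 1/(-269) = -⅔ - 1/269 = -541/807 ≈ -0.67038)
D(m) = -4
U(t, K) = -4 - K
(u/210 - 300) + (((-32 + 39) + U(2, 0)) - 60) = (-541/807/210 - 300) + (((-32 + 39) + (-4 - 1*0)) - 60) = (-541/807*1/210 - 300) + ((7 + (-4 + 0)) - 60) = (-541/169470 - 300) + ((7 - 4) - 60) = -50841541/169470 + (3 - 60) = -50841541/169470 - 57 = -60501331/169470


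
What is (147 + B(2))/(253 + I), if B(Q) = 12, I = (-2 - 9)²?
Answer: 159/374 ≈ 0.42513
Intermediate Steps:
I = 121 (I = (-11)² = 121)
(147 + B(2))/(253 + I) = (147 + 12)/(253 + 121) = 159/374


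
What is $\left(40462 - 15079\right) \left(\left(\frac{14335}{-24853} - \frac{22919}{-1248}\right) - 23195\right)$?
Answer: $- \frac{467878345021741}{795296} \approx -5.8831 \cdot 10^{8}$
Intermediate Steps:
$\left(40462 - 15079\right) \left(\left(\frac{14335}{-24853} - \frac{22919}{-1248}\right) - 23195\right) = 25383 \left(\left(14335 \left(- \frac{1}{24853}\right) - - \frac{1763}{96}\right) - 23195\right) = 25383 \left(\left(- \frac{14335}{24853} + \frac{1763}{96}\right) - 23195\right) = 25383 \left(\frac{42439679}{2385888} - 23195\right) = 25383 \left(- \frac{55298232481}{2385888}\right) = - \frac{467878345021741}{795296}$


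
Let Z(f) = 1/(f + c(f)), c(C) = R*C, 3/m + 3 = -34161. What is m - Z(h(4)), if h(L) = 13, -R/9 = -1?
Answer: -443/56940 ≈ -0.0077801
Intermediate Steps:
R = 9 (R = -9*(-1) = 9)
m = -1/11388 (m = 3/(-3 - 34161) = 3/(-34164) = 3*(-1/34164) = -1/11388 ≈ -8.7812e-5)
c(C) = 9*C
Z(f) = 1/(10*f) (Z(f) = 1/(f + 9*f) = 1/(10*f))
m - Z(h(4)) = -1/11388 - 1/(10*13) = -1/11388 - 1*1/130 = -1/11388 - 1/130 = -443/56940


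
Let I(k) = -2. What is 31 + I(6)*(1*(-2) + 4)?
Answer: 27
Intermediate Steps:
31 + I(6)*(1*(-2) + 4) = 31 - 2*(1*(-2) + 4) = 31 - 2*(-2 + 4) = 31 - 2*2 = 31 - 4 = 27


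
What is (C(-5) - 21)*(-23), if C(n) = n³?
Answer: 3358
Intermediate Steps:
(C(-5) - 21)*(-23) = ((-5)³ - 21)*(-23) = (-125 - 21)*(-23) = -146*(-23) = 3358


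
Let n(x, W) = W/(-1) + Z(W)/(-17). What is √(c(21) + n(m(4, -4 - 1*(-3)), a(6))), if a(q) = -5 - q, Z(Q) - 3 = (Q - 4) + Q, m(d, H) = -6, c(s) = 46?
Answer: 4*√1054/17 ≈ 7.6389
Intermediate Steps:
Z(Q) = -1 + 2*Q (Z(Q) = 3 + ((Q - 4) + Q) = 3 + ((-4 + Q) + Q) = 3 + (-4 + 2*Q) = -1 + 2*Q)
n(x, W) = 1/17 - 19*W/17 (n(x, W) = W/(-1) + (-1 + 2*W)/(-17) = W*(-1) + (-1 + 2*W)*(-1/17) = -W + (1/17 - 2*W/17) = 1/17 - 19*W/17)
√(c(21) + n(m(4, -4 - 1*(-3)), a(6))) = √(46 + (1/17 - 19*(-5 - 1*6)/17)) = √(46 + (1/17 - 19*(-5 - 6)/17)) = √(46 + (1/17 - 19/17*(-11))) = √(46 + (1/17 + 209/17)) = √(46 + 210/17) = √(992/17) = 4*√1054/17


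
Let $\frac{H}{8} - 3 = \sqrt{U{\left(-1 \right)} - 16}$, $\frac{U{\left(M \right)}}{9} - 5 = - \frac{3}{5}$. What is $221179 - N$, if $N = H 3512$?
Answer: $136891 - \frac{28096 \sqrt{590}}{5} \approx 401.11$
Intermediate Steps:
$U{\left(M \right)} = \frac{198}{5}$ ($U{\left(M \right)} = 45 + 9 \left(- \frac{3}{5}\right) = 45 - \frac{27}{5} = \frac{198}{5}$)
$H = 24 + \frac{8 \sqrt{590}}{5}$ ($H = 24 + 8 \sqrt{\frac{198}{5} - 16} = 24 + 8 \sqrt{\frac{118}{5}} = 24 + 8 \frac{\sqrt{590}}{5} = 24 + \frac{8 \sqrt{590}}{5} \approx 62.864$)
$N = 84288 + \frac{28096 \sqrt{590}}{5}$ ($N = \left(24 + \frac{8 \sqrt{590}}{5}\right) 3512 = 84288 + \frac{28096 \sqrt{590}}{5} \approx 2.2078 \cdot 10^{5}$)
$221179 - N = 221179 - \left(84288 + \frac{28096 \sqrt{590}}{5}\right) = 136891 - \frac{28096 \sqrt{590}}{5}$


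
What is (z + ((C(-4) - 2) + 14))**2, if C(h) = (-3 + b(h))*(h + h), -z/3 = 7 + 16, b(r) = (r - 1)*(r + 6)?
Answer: 2209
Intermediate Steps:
b(r) = (-1 + r)*(6 + r)
z = -69 (z = -3*(7 + 16) = -3*23 = -69)
C(h) = 2*h*(-9 + h**2 + 5*h) (C(h) = (-3 + (-6 + h**2 + 5*h))*(h + h) = (-9 + h**2 + 5*h)*(2*h) = 2*h*(-9 + h**2 + 5*h))
(z + ((C(-4) - 2) + 14))**2 = (-69 + ((2*(-4)*(-9 + (-4)**2 + 5*(-4)) - 2) + 14))**2 = (-69 + ((2*(-4)*(-9 + 16 - 20) - 2) + 14))**2 = (-69 + ((2*(-4)*(-13) - 2) + 14))**2 = (-69 + ((104 - 2) + 14))**2 = (-69 + (102 + 14))**2 = (-69 + 116)**2 = 47**2 = 2209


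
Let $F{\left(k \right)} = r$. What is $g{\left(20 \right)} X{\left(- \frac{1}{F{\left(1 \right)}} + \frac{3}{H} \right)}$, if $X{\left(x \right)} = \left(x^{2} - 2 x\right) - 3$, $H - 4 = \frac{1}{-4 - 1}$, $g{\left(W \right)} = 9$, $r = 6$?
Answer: $- \frac{50135}{1444} \approx -34.72$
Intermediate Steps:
$H = \frac{19}{5}$ ($H = 4 + \frac{1}{-4 - 1} = 4 + \frac{1}{-5} = 4 - \frac{1}{5} = \frac{19}{5} \approx 3.8$)
$F{\left(k \right)} = 6$
$X{\left(x \right)} = -3 + x^{2} - 2 x$
$g{\left(20 \right)} X{\left(- \frac{1}{F{\left(1 \right)}} + \frac{3}{H} \right)} = 9 \left(-3 + \left(- \frac{1}{6} + \frac{3}{\frac{19}{5}}\right)^{2} - 2 \left(- \frac{1}{6} + \frac{3}{\frac{19}{5}}\right)\right) = 9 \left(-3 + \left(\left(-1\right) \frac{1}{6} + 3 \cdot \frac{5}{19}\right)^{2} - 2 \left(\left(-1\right) \frac{1}{6} + 3 \cdot \frac{5}{19}\right)\right) = 9 \left(-3 + \left(- \frac{1}{6} + \frac{15}{19}\right)^{2} - 2 \left(- \frac{1}{6} + \frac{15}{19}\right)\right) = 9 \left(-3 + \left(\frac{71}{114}\right)^{2} - \frac{71}{57}\right) = 9 \left(-3 + \frac{5041}{12996} - \frac{71}{57}\right) = 9 \left(- \frac{50135}{12996}\right) = - \frac{50135}{1444}$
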